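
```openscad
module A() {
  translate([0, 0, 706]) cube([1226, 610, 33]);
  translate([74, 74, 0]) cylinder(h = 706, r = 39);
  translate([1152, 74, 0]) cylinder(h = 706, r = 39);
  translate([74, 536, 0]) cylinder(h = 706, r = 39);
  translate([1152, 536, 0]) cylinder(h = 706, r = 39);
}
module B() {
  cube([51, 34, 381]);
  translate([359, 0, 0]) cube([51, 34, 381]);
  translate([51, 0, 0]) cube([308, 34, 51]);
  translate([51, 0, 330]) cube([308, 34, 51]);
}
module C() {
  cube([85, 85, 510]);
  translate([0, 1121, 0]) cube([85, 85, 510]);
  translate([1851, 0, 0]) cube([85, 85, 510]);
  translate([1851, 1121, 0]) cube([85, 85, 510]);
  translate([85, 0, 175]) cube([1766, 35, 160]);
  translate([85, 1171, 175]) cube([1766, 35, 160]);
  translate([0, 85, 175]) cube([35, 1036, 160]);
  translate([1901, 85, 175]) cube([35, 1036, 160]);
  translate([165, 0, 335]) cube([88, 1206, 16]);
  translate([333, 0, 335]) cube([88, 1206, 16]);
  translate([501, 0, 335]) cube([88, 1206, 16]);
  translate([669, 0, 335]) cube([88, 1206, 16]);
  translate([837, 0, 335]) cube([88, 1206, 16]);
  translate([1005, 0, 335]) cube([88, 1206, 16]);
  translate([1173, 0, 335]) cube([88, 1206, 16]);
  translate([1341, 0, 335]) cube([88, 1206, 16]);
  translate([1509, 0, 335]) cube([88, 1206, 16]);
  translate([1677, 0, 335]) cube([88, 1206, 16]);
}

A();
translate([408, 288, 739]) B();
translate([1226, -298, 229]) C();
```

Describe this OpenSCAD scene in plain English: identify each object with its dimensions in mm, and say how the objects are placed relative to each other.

A is a rectangular dining table. The top is 1226×610×33 mm with its upper surface at z = 739 mm. It stands on four round legs of 78 mm diameter, each leg's bounding box inset 35 mm from the nearest pair of top edges, running from the floor to the underside of the top.

B is a rectangular picture frame lying in the x–z plane (depth along y). The opening is 308 mm wide (x) by 279 mm tall (z), surrounded by a border 51 mm wide on all four sides. The frame is 34 mm deep and is made of two full-height vertical stiles with two horizontal rails fitted between them.

C is a bed frame 1936 mm long (x) by 1206 mm wide (y). Four 85×85 mm corner posts, 510 mm tall, at the corners of the footprint. Four rails of 35 mm thickness and 160 mm height run between adjacent posts with their undersides at z = 175 mm, their outer faces flush with the outside of the frame (the two x-running rails run between the posts' inner faces; the two y-running rails run between the posts' inner faces). 10 slats, each 88 mm wide (x) and 16 mm thick, lie across the top of the two x-running rails, running the full 1206 mm width of the frame in y; the slats are evenly spaced along x between the inner faces of the end posts with equal gaps (rounded down to the nearest mm) at the −x end and between each pair — any rounding remainder accumulates at the +x end.

The picture frame is on top of the table, centred. The bed frame is beside the table with their tops flush at z = 739.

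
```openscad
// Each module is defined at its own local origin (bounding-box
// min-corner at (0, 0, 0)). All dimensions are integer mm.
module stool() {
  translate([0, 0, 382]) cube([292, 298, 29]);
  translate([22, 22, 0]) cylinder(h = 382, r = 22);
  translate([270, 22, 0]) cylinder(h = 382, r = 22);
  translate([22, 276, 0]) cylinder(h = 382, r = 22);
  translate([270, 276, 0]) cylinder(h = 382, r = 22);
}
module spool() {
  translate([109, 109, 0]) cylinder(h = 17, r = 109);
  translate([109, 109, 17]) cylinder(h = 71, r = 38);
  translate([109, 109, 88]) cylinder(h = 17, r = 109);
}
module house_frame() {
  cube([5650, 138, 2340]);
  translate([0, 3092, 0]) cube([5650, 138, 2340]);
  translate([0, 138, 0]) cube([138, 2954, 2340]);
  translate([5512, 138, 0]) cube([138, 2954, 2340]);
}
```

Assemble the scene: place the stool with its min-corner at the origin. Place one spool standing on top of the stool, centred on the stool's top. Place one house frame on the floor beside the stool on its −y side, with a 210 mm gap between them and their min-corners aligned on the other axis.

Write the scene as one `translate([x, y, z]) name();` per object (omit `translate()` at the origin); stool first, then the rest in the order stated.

stool();
translate([37, 40, 411]) spool();
translate([0, -3440, 0]) house_frame();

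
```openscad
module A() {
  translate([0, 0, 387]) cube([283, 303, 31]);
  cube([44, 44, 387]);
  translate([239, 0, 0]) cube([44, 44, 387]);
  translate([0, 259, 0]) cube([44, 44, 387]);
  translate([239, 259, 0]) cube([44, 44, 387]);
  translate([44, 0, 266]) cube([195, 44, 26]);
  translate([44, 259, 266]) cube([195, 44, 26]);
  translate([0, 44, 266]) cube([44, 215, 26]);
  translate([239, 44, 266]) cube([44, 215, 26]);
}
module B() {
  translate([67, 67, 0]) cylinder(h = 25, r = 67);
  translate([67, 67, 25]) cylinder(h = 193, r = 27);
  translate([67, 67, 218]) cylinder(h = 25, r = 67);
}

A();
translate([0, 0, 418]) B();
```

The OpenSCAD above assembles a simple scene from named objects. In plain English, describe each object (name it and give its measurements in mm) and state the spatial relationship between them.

A is a four-legged stool. The seat is a 283×303×31 mm slab whose top surface is at z = 418 mm; four square legs, each 44×44 mm in cross-section, run from the floor (z = 0) to the underside of the seat, each flush with a corner of the seat. Four stretchers, 44 mm wide and 26 mm tall, connect adjacent legs with their undersides at z = 266 mm, each running between the inner faces of the legs it joins and aligned with the legs' outer faces on the other axis.

B is a spool: two coaxial disc flanges of radius 67 mm and thickness 25 mm, joined by a core cylinder of radius 27 mm and height 193 mm. The lower flange rests on z = 0 and the three cylinders share a vertical axis.

The spool is on top of the stool.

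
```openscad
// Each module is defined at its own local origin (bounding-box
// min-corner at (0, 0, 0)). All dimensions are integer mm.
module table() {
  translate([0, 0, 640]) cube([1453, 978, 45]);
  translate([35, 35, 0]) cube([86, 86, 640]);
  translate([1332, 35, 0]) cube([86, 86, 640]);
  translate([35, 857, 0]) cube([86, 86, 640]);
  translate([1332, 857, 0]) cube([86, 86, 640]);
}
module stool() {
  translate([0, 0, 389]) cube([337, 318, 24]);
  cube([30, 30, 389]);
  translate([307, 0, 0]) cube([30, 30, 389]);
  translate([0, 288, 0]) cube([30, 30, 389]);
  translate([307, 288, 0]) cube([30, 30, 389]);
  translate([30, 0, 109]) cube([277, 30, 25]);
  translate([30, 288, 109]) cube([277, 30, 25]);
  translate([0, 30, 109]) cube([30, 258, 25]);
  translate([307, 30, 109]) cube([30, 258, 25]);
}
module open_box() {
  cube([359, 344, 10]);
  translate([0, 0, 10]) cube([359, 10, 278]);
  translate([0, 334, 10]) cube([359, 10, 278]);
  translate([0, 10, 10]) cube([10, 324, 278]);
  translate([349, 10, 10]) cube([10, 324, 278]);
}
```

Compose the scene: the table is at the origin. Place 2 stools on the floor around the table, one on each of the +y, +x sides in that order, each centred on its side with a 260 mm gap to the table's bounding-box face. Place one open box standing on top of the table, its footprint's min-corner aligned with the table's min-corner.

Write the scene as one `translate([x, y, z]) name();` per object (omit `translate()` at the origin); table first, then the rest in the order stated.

table();
translate([558, 1238, 0]) stool();
translate([1713, 330, 0]) stool();
translate([0, 0, 685]) open_box();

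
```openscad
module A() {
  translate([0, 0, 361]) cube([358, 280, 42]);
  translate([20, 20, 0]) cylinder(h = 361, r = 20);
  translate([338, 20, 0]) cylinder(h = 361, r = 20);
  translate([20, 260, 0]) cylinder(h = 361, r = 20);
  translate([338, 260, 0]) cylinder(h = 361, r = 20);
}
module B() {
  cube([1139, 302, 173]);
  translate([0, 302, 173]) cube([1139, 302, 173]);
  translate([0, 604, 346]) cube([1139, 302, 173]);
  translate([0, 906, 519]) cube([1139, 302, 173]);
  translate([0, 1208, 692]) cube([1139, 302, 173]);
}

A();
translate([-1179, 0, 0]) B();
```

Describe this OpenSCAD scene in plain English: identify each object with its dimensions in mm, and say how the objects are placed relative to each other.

A is a four-legged stool. The seat is 358×280 mm, 42 mm thick, top at z = 403 mm. It stands on four round legs, each 40 mm in diameter, from z = 0 to the seat underside, each leg's axis is inset half a diameter from the nearest pair of seat edges (so the leg's bounding box is flush with the corner).

B is a run of 5 identical solid stair steps. Each tread is 1139×302 mm and each step block is 173 mm high. Step 1 rests on the floor; step k is offset from step 1 by (k−1)×302 mm in y and (k−1)×173 mm in z.

The staircase is on the floor beside the stool on its −x side.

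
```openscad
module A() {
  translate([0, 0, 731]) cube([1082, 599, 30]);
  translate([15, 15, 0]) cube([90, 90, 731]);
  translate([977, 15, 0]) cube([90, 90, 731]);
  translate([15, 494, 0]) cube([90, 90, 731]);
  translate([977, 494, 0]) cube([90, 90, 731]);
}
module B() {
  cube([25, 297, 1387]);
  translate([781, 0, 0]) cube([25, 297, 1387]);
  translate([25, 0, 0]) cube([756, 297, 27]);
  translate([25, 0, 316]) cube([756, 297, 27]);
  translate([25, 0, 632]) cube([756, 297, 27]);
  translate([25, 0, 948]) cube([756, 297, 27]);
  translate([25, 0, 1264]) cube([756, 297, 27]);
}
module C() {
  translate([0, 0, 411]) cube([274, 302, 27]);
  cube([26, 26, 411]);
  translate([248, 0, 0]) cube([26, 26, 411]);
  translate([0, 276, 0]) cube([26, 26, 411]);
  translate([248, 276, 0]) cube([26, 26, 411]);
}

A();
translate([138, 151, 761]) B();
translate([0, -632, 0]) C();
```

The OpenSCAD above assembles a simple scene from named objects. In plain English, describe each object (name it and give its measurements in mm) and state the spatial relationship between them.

A is a table with a 1082×599 mm rectangular top, 30 mm thick, top surface at z = 761 mm, supported by four 90×90 mm square legs, each inset 15 mm from the nearest pair of top edges, running from the floor.

B is an open bookshelf. Two side panels, each 25 mm thick, 297 mm deep and 1387 mm tall, stand 806 mm apart (outside-to-outside). Between them sit 5 shelves, each 27 mm thick and 297 mm deep, spanning the full gap between the sides. The bottom shelf rests on the floor (its underside at z = 0) and the clear gap between one shelf's top and the next shelf's underside is 289 mm.

C is a four-legged stool. The seat is a 274×302×27 mm slab whose top surface is at z = 438 mm; four square legs, each 26×26 mm in cross-section, run from the floor (z = 0) to the underside of the seat, each flush with a corner of the seat.

The bookshelf is on top of the table, centred. The stool is on the floor beside the table on its −y side.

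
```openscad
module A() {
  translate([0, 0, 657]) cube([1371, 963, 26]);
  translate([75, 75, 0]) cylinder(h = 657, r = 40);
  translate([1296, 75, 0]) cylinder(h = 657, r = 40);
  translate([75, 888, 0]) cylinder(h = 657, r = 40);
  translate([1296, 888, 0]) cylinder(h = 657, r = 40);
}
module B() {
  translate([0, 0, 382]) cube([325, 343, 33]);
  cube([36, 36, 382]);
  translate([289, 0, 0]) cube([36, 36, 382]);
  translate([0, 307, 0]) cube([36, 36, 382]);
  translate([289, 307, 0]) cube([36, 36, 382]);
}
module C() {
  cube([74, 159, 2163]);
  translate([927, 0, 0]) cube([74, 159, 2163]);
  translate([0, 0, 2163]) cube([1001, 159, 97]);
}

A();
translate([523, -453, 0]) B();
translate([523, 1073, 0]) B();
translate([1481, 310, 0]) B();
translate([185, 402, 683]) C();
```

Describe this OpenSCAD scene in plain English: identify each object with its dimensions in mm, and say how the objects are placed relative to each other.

A is a rectangular dining table. The top is 1371×963×26 mm with its upper surface at z = 683 mm. It stands on four round legs of 80 mm diameter, each leg's bounding box inset 35 mm from the nearest pair of top edges, running from the floor to the underside of the top.

B is a simple wooden stool: a rectangular seat 325 mm (x) by 343 mm (y), 33 mm thick, top face at z = 415 mm, on four square legs, each 36×36 mm in cross-section. The legs rest on z = 0, each flush with a corner of the seat.

C is a rectangular door frame: two vertical jambs of 74×159 mm section, 2163 mm tall, with a clear opening 853 mm wide between their inner faces. A header 97 mm tall and 159 mm deep lies on top of the jambs and spans the full outside width.

Three stools sit around the table at the −y, +y, +x sides. The door frame is on top of the table, centred.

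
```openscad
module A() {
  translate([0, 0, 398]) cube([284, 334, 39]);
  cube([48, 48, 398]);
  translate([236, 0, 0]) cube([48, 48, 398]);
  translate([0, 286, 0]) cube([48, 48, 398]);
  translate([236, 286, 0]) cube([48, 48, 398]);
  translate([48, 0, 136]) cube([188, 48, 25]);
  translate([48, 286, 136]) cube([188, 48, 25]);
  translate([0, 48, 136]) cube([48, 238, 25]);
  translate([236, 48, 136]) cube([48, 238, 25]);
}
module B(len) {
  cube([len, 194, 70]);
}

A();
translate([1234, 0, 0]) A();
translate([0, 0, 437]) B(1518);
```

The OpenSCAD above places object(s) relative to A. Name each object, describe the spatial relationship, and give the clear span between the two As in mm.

A is a stool. B is a beam. A beam spans the tops of two stools. The clear span between the two stools is 950 mm.

Second stool starts at x = 1234; first ends at x = 284; clear span = 1234 − 284 = 950 mm.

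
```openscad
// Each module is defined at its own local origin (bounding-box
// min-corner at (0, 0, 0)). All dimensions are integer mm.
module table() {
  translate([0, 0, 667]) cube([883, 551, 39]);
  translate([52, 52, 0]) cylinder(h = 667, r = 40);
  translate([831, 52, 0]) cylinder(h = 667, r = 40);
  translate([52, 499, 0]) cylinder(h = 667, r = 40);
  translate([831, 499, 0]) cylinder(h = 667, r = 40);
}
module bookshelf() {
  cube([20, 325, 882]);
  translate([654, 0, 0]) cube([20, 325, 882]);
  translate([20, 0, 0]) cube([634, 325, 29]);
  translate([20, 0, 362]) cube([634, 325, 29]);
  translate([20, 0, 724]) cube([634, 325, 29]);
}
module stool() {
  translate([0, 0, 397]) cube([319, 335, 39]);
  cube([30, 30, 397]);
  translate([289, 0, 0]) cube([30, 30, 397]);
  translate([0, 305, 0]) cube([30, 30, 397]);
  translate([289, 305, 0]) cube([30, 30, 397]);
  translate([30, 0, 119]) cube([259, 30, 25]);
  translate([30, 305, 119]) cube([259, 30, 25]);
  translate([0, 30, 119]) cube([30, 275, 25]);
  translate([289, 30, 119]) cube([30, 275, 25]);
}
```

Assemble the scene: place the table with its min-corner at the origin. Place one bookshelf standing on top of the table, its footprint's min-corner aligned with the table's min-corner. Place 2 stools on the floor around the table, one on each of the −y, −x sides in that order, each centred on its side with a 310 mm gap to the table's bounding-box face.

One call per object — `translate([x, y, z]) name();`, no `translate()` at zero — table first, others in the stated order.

table();
translate([0, 0, 706]) bookshelf();
translate([282, -645, 0]) stool();
translate([-629, 108, 0]) stool();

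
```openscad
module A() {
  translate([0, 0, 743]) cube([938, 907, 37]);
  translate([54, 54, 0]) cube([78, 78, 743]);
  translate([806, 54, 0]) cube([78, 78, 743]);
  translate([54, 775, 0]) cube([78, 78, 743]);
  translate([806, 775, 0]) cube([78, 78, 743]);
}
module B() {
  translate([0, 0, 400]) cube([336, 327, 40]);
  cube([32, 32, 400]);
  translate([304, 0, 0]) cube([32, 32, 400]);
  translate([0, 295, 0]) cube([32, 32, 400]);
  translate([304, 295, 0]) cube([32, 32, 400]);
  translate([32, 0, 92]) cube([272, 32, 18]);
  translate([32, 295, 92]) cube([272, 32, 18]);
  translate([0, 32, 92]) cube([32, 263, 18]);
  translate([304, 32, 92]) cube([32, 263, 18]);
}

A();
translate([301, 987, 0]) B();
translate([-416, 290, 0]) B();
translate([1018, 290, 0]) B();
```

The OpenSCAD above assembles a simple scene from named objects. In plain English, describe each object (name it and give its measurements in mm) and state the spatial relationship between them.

A is a table with a 938×907 mm rectangular top, 37 mm thick, top surface at z = 780 mm, supported by four 78×78 mm square legs, each inset 54 mm from the nearest pair of top edges, running from the floor.

B is a four-legged stool. The seat is a 336×327×40 mm slab whose top surface is at z = 440 mm; four square legs, each 32×32 mm in cross-section, run from the floor (z = 0) to the underside of the seat, each flush with a corner of the seat. Four stretchers, 32 mm wide and 18 mm tall, connect adjacent legs with their undersides at z = 92 mm, each running between the inner faces of the legs it joins and aligned with the legs' outer faces on the other axis.

Three stools sit around the table at the +y, −x, +x sides.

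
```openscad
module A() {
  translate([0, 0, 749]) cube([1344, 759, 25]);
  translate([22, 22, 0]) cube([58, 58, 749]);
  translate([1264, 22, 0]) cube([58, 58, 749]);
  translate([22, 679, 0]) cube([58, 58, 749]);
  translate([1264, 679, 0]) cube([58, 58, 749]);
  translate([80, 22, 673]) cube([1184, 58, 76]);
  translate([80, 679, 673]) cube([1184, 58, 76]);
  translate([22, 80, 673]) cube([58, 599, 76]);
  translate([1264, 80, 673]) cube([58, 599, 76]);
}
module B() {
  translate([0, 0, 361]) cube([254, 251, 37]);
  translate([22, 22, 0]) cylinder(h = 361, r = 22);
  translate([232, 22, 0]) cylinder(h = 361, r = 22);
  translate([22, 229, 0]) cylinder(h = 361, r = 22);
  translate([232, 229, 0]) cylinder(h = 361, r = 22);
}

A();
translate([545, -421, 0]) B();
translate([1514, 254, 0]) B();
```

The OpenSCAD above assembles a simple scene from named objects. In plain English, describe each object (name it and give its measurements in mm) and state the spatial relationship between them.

A is a rectangular dining table. The top is 1344×759×25 mm with its upper surface at z = 774 mm. It stands on four 58×58 mm square legs, each inset 22 mm from the nearest pair of top edges, running from the floor to the underside of the top. Four apron rails, 58 mm thick and 76 mm tall, run between adjacent legs with their top edges flush with the underside of the top and their outer faces flush with the legs' outer faces.

B is a four-legged stool. The seat is 254×251 mm, 37 mm thick, top at z = 398 mm. It stands on four round legs, each 44 mm in diameter, from z = 0 to the seat underside, each leg's axis is inset half a diameter from the nearest pair of seat edges (so the leg's bounding box is flush with the corner).

Two stools sit around the table at the −y, +x sides.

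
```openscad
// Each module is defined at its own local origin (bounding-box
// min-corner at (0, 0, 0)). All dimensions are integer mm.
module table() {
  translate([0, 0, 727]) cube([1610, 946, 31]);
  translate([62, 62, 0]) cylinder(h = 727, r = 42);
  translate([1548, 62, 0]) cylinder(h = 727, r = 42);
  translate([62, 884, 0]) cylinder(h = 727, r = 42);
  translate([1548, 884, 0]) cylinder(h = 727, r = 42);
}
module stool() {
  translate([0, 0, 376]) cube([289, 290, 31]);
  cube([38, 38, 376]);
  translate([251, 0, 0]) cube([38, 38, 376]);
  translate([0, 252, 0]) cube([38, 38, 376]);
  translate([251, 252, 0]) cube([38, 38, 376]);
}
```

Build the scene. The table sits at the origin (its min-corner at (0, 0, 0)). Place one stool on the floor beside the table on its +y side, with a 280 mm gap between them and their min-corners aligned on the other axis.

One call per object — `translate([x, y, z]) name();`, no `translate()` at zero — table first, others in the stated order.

table();
translate([0, 1226, 0]) stool();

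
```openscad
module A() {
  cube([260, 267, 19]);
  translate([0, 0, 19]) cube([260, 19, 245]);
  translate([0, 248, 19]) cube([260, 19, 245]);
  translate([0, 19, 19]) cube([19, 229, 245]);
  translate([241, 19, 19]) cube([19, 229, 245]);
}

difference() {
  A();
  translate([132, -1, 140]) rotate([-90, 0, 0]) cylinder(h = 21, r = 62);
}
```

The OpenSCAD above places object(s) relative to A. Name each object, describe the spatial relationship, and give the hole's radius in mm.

The subtracted cylinder has r = 62 mm.

A is an open box. The open box has a circular hole through its front wall. The hole's radius is 62 mm.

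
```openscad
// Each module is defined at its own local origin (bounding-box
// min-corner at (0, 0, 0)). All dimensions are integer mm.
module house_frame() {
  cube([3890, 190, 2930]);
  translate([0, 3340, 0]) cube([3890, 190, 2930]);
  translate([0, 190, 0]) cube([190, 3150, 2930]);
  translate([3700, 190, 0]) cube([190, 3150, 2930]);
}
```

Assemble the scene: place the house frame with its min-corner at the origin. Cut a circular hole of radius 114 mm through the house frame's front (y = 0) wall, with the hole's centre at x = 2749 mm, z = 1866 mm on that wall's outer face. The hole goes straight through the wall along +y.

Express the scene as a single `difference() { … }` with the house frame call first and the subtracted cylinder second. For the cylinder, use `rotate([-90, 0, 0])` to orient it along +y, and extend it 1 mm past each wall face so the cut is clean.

difference() {
  house_frame();
  translate([2749, -1, 1866]) rotate([-90, 0, 0]) cylinder(h = 192, r = 114);
}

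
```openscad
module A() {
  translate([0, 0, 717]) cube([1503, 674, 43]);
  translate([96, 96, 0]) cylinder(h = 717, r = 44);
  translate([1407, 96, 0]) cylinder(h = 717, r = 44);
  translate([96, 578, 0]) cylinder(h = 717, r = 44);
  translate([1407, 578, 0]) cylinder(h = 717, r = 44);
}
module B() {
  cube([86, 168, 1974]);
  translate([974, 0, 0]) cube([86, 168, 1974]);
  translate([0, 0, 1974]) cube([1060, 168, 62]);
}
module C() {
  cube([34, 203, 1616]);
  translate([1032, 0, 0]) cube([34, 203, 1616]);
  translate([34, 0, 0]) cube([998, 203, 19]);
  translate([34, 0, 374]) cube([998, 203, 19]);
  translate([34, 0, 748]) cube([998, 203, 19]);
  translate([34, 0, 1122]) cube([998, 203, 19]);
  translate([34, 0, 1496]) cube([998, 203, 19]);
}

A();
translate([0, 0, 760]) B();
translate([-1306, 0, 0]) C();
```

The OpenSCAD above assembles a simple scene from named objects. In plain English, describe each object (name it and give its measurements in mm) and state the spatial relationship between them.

A is a rectangular dining table. The top is 1503×674×43 mm with its upper surface at z = 760 mm. It stands on four round legs of 88 mm diameter, each leg's bounding box inset 52 mm from the nearest pair of top edges, running from the floor to the underside of the top.

B is a rectangular door frame: two vertical jambs of 86×168 mm section, 1974 mm tall, with a clear opening 888 mm wide between their inner faces. A header 62 mm tall and 168 mm deep lies on top of the jambs and spans the full outside width.

C is a bookshelf 1066 mm wide overall, 203 mm deep and 1616 mm tall. The two sides are 34 mm thick vertical panels. 5 horizontal shelves of 19 mm thickness span between the inner faces of the sides; the lowest shelf sits on the floor and shelves are stacked with a clear vertical gap of 355 mm between each pair.

The door frame is on top of the table. The bookshelf is on the floor beside the table on its −x side.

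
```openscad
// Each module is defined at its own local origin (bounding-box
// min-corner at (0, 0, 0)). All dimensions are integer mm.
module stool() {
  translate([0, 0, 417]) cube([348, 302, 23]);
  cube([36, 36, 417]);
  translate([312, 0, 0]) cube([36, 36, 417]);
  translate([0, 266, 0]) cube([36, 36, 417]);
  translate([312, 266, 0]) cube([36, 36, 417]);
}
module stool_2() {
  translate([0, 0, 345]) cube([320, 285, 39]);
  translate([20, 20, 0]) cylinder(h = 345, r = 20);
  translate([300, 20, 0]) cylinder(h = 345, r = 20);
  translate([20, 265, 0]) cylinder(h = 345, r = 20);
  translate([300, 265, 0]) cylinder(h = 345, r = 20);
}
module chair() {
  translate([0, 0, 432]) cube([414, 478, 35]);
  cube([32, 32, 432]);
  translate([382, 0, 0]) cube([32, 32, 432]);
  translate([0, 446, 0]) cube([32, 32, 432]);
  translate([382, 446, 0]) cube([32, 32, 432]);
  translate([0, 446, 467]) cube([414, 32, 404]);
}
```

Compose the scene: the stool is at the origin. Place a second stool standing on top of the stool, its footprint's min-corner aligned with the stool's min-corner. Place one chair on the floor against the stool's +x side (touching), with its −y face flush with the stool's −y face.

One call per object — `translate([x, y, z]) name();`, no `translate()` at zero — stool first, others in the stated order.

stool();
translate([0, 0, 440]) stool_2();
translate([348, 0, 0]) chair();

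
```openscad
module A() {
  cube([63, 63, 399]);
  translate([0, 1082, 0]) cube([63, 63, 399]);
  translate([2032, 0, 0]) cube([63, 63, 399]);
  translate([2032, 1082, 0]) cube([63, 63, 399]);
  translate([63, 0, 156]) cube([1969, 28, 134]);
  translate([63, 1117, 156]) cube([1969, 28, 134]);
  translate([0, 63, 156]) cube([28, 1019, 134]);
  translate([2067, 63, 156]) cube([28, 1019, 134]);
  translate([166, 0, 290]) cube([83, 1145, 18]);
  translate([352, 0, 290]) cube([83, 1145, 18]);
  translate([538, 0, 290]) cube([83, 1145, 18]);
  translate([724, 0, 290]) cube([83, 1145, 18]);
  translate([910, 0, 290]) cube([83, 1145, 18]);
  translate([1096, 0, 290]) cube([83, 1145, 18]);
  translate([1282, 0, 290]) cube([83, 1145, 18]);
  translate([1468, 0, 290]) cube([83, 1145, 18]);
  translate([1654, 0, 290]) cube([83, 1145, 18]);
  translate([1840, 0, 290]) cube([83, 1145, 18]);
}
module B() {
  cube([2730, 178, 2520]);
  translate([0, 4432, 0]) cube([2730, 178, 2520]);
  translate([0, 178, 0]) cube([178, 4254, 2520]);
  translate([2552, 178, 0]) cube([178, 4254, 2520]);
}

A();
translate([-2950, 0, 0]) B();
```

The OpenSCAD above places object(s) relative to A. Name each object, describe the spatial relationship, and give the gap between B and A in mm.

A is a bed frame. B is a house frame. The house frame is on the floor beside the bed frame on its −x side. The gap between the house frame and the bed frame is 220 mm.

The house frame's nearest face is 220 mm from the bed frame's −x face.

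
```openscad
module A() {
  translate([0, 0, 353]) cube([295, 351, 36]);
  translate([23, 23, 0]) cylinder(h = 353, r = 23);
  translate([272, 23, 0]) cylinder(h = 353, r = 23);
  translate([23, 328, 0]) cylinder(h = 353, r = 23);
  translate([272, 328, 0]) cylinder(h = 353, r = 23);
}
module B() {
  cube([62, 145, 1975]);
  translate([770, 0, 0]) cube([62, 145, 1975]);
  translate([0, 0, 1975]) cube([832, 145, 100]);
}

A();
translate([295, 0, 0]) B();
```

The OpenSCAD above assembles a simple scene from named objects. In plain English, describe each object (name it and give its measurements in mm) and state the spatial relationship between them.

A is a four-legged stool. The seat is a 295×351×36 mm slab whose top surface is at z = 389 mm; four round legs, each 46 mm in diameter, run from the floor (z = 0) to the underside of the seat, each leg's axis is inset half a diameter from the nearest pair of seat edges (so the leg's bounding box is flush with the corner).

B is a door frame. The clear opening is 708 mm wide and 1975 mm high. Two 62 mm wide jambs, 145 mm deep, stand either side of the opening from the floor to the top of the opening. A 100 mm thick head sits across the top of both jambs, spanning the full outside width of the frame.

The door frame is against the stool's +x side, with their −y faces flush.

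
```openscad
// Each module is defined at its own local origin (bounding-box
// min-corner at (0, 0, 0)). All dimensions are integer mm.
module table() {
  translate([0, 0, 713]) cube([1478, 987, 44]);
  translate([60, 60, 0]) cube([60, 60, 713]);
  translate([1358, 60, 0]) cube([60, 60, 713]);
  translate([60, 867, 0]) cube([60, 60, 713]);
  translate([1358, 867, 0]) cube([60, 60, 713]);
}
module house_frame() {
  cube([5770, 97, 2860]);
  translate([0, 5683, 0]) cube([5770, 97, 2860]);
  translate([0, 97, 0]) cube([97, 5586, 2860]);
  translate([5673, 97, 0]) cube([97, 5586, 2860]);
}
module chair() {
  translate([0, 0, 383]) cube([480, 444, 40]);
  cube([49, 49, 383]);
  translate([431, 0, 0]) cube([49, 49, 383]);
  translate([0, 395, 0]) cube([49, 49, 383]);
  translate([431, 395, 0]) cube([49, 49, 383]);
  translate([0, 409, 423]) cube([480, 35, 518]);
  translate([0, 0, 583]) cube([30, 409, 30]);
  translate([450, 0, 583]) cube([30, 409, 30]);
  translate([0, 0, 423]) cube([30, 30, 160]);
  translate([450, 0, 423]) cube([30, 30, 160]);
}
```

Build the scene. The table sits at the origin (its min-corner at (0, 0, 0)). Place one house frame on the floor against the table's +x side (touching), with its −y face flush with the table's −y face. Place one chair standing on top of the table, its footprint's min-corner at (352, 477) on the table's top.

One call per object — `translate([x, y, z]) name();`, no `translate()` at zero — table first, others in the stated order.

table();
translate([1478, 0, 0]) house_frame();
translate([352, 477, 757]) chair();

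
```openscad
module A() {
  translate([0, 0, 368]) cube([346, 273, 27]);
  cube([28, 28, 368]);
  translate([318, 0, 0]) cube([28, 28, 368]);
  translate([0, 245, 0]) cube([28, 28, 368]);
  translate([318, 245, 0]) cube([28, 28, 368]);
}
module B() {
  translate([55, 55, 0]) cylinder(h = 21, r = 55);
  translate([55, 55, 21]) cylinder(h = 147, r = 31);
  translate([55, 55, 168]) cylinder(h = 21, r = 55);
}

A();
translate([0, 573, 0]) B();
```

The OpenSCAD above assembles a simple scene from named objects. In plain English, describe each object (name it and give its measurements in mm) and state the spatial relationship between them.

A is a four-legged stool. The seat is 346×273 mm, 27 mm thick, top at z = 395 mm. It stands on four square legs, each 28×28 mm in cross-section, from z = 0 to the seat underside, each flush with a corner of the seat.

B is a spool: two coaxial disc flanges of radius 55 mm and thickness 21 mm, joined by a core cylinder of radius 31 mm and height 147 mm. The lower flange rests on z = 0 and the three cylinders share a vertical axis.

The spool is on the floor beside the stool on its +y side.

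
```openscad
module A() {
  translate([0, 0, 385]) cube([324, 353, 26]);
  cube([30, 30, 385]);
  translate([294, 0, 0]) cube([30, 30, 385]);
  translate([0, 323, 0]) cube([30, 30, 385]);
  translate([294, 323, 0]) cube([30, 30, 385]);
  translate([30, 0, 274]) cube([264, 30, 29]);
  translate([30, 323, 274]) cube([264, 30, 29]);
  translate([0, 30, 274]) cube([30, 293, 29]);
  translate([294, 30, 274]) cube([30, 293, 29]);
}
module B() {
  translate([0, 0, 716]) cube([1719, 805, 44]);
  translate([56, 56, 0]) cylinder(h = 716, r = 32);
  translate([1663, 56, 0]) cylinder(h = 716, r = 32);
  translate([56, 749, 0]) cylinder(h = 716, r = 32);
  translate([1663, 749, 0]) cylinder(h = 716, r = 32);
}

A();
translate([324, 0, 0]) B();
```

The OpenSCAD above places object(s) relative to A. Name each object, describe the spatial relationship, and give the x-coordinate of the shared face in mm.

A is a stool. B is a table. The table is against the stool's +x side, with their −y faces flush. The x-coordinate of the shared face is 324 mm.

The stool's +x face and the table's −x face are both at x = 324 mm.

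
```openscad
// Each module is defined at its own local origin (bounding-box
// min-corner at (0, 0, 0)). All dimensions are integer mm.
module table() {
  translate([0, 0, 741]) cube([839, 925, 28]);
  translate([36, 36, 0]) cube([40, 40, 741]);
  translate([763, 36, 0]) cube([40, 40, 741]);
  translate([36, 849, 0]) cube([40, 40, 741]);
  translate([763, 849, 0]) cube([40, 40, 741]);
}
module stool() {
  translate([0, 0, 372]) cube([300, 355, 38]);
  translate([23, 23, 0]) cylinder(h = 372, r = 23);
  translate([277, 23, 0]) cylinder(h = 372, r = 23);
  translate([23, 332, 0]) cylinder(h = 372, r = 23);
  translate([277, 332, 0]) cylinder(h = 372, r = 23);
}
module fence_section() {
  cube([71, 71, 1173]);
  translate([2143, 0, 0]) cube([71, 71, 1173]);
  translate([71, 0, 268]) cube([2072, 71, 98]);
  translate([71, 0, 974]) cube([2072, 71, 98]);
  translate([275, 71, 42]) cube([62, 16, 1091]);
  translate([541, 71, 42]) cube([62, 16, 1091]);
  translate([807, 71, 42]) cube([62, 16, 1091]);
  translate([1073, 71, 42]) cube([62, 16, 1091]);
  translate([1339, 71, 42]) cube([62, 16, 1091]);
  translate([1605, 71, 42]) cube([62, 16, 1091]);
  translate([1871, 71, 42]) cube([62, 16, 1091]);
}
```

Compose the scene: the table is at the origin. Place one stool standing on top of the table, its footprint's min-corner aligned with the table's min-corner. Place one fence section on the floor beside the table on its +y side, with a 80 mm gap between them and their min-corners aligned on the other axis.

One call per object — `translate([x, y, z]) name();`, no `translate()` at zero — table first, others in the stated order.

table();
translate([0, 0, 769]) stool();
translate([0, 1005, 0]) fence_section();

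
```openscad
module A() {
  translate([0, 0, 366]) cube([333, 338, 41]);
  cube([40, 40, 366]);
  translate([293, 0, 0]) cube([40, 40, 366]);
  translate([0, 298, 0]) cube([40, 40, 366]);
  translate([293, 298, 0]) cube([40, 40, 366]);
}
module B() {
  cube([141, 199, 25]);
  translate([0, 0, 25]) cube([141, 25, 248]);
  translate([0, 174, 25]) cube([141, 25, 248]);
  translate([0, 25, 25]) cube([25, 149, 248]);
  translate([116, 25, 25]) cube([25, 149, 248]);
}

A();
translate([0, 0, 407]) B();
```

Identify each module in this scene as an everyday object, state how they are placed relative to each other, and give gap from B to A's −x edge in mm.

The open box's min-x is at 0; the stool's min-x is 0; gap = 0 mm.

A is a stool. B is an open box. The open box is on top of the stool. The gap from the open box to the stool's −x edge is 0 mm.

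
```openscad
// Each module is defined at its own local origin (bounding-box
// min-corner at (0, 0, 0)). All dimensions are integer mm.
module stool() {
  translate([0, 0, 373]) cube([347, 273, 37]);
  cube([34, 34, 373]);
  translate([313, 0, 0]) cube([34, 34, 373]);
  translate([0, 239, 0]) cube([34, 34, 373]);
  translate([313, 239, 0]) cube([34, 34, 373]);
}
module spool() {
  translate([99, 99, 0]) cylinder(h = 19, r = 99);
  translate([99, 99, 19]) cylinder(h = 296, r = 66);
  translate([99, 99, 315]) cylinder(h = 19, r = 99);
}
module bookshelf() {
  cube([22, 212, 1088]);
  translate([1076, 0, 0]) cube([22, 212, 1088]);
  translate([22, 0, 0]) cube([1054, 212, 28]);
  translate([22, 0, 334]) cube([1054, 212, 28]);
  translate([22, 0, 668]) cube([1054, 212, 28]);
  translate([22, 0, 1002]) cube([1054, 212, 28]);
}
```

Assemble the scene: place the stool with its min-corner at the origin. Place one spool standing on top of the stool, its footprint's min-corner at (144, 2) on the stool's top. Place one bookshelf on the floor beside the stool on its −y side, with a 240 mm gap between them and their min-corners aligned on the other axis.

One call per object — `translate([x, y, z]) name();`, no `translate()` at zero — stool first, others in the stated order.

stool();
translate([144, 2, 410]) spool();
translate([0, -452, 0]) bookshelf();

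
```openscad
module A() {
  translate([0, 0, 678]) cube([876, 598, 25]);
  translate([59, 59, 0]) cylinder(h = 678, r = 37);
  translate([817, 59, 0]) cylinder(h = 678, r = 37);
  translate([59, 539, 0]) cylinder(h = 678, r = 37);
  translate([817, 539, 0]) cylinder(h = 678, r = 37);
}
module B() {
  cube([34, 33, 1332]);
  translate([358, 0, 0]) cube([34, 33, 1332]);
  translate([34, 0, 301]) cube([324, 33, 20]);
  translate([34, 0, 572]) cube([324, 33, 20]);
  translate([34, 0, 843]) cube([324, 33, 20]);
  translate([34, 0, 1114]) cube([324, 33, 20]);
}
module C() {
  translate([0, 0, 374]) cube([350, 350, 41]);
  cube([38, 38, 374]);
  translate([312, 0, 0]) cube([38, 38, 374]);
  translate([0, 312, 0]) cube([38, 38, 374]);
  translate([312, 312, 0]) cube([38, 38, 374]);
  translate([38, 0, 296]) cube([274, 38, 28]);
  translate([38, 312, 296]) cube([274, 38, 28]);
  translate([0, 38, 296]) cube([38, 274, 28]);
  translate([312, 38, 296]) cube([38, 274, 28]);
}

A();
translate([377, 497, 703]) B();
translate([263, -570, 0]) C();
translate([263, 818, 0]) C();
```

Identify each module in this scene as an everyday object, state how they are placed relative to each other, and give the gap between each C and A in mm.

A is a table. B is a ladder. C is a stool. The ladder is on top of the table. Two stools sit around the table at the −y, +y sides. The gap between each stool and the table is 220 mm.

Each stool's nearest face is 220 mm from the table's bounding box.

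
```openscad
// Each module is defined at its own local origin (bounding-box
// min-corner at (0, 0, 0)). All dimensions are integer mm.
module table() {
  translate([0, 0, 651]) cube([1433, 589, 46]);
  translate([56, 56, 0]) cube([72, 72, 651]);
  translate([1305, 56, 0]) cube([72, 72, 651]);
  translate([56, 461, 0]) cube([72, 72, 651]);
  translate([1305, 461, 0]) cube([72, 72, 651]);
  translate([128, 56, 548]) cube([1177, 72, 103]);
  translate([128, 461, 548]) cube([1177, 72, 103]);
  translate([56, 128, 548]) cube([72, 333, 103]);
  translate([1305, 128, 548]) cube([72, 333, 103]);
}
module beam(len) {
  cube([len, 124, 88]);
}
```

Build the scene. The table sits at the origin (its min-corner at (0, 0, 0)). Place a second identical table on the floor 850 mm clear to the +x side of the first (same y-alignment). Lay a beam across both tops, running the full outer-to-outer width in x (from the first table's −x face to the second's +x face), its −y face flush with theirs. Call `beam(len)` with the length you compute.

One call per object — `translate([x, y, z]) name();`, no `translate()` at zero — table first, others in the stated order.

table();
translate([2283, 0, 0]) table();
translate([0, 0, 697]) beam(3716);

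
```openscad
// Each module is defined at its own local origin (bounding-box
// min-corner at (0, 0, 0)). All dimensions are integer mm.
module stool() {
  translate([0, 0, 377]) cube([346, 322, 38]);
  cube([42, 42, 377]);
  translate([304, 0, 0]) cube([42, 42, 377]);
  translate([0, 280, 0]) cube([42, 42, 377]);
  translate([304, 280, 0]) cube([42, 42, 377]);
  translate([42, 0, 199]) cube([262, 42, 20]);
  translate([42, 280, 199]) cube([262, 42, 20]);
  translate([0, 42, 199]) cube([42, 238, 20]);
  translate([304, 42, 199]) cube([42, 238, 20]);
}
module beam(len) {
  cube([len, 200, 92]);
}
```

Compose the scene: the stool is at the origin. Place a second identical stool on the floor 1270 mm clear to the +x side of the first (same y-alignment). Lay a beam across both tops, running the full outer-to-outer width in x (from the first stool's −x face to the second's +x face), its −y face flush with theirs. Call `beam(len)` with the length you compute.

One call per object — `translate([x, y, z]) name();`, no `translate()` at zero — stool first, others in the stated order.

stool();
translate([1616, 0, 0]) stool();
translate([0, 0, 415]) beam(1962);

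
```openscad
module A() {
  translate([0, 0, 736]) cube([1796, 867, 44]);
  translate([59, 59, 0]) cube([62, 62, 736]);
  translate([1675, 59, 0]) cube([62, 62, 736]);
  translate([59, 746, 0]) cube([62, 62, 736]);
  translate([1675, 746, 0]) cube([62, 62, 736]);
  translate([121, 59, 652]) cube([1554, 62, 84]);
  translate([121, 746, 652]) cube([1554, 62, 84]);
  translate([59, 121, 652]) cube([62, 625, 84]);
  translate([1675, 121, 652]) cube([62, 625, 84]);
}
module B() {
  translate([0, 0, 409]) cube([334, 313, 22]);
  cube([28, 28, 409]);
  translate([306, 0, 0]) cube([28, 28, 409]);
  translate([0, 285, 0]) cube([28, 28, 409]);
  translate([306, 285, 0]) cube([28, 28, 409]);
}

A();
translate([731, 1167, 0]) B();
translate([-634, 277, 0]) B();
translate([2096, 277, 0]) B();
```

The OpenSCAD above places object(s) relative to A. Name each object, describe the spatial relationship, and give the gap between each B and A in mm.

A is a table. B is a stool. Three stools sit around the table at the +y, −x, +x sides. The gap between each stool and the table is 300 mm.

Each stool's nearest face is 300 mm from the table's bounding box.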